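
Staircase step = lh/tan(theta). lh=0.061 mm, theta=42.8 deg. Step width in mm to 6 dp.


step = 0.061 / tan(42.8) = 0.065874 mm


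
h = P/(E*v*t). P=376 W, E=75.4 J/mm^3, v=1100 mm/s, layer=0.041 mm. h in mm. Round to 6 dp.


h = 376 / (75.4*1100*0.041) = 0.110571 mm


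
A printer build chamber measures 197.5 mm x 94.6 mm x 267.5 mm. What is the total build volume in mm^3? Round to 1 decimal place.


V = 197.5 * 94.6 * 267.5 = 4997836.3 mm^3


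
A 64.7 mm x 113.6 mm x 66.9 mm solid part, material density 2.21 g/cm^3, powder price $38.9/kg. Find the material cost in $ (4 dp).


V = 64.7 * 113.6 * 66.9 = 491709.648 mm^3 = 491.709648 cm^3
Mass = 491.709648 * 2.21 / 1000 = 1.08667832 kg
Cost = 1.08667832 * 38.9 = 42.2718 $


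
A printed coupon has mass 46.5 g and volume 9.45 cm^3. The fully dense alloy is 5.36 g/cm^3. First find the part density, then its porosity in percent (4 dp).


rho_part = 46.5 / 9.45 = 4.92063492 g/cm^3
Porosity = (1 - 4.92063492/5.36)*100 = 8.1971 %


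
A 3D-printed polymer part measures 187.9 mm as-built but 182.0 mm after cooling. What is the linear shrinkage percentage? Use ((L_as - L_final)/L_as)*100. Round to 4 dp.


Shrinkage = ((187.9-182.0)/187.9)*100 = 3.14 %


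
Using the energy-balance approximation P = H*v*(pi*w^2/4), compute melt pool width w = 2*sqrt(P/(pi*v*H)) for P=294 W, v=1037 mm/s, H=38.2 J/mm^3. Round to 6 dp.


w = 2*sqrt(294/(pi*1037*38.2)) = 0.097209 mm


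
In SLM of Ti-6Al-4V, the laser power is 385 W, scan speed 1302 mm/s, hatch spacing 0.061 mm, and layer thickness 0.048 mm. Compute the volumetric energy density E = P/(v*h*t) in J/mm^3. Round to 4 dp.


E = 385 / (1302*0.061*0.048) = 100.9901 J/mm^3


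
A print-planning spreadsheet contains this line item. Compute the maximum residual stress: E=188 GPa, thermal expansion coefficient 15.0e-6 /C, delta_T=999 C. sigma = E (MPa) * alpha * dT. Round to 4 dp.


sigma = 188*1000 * 15.0e-6 * 999 = 2817.18 MPa


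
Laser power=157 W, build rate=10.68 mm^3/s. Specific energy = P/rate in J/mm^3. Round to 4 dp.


SE = 157 / 10.68 = 14.7004 J/mm^3


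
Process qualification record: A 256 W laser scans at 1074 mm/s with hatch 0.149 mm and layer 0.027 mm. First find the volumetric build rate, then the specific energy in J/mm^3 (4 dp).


Build rate = 1074 * 0.149 * 0.027 = 4.320702 mm^3/s
SE = 256 / 4.320702 = 59.2496 J/mm^3


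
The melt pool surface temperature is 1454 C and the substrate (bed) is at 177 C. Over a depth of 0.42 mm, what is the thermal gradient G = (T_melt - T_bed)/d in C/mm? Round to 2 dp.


G = (1454-177)/0.42 = 3040.48 C/mm


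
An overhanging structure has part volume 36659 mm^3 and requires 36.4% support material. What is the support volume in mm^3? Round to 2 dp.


V_support = 36659 * 0.364 = 13343.88 mm^3


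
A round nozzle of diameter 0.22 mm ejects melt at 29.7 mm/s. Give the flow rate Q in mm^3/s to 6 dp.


A = pi*(0.22/2)^2 = 0.03801327 mm^2
Q = 0.03801327 * 29.7 = 1.128994 mm^3/s


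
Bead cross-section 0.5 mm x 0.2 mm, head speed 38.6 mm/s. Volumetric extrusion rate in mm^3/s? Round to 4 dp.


Rate = 0.5 * 0.2 * 38.6 = 3.86 mm^3/s


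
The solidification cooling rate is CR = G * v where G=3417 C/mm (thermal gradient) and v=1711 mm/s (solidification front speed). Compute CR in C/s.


CR = 3417 * 1711 = 5846487 C/s


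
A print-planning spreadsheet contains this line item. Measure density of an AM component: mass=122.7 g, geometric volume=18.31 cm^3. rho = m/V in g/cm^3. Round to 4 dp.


rho = 122.7 / 18.31 = 6.7013 g/cm^3


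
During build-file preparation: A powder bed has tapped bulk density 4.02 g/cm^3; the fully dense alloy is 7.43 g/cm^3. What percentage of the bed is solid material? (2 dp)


Packing = (4.02/7.43)*100 = 54.1 %


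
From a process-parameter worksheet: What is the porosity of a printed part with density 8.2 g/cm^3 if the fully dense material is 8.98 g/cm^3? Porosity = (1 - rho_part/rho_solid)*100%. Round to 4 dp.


Porosity = (1-8.2/8.98)*100 = 8.686 %


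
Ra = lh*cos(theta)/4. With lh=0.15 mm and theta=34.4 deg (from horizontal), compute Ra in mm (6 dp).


Ra = 0.15 * cos(34.4) / 4 = 0.030942 mm


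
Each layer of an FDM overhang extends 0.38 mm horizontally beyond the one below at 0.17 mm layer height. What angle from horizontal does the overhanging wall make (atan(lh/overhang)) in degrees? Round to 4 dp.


angle = atan(0.17/0.38) = 24.1022 degrees


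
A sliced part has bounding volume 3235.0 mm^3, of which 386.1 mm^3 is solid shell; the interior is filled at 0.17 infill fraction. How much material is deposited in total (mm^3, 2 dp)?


V_infill = (3235.0 - 386.1) * 0.17 = 484.31
V_total = 386.1 + 484.31 = 870.41 mm^3


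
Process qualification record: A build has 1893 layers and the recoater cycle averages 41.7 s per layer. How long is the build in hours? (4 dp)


t = 1893 * 41.7 / 3600 = 21.9273 hrs


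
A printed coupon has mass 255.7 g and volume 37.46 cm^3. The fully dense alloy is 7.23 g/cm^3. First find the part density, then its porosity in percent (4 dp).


rho_part = 255.7 / 37.46 = 6.82594768 g/cm^3
Porosity = (1 - 6.82594768/7.23)*100 = 5.5886 %


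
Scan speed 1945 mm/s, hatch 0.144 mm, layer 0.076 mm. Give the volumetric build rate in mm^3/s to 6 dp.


Rate = 1945 * 0.144 * 0.076 = 21.28608 mm^3/s


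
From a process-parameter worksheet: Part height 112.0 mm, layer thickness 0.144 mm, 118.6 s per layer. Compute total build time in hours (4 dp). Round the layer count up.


Layers = ceil(112.0/0.144) = 778
t = 778 * 118.6 / 3600 = 25.6308 hrs


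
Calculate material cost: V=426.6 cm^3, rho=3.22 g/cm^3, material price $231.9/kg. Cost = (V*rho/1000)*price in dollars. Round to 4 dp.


Mass = 426.6*3.22/1000 = 1.373652 kg
Cost = 1.373652 * 231.9 = 318.5499 $


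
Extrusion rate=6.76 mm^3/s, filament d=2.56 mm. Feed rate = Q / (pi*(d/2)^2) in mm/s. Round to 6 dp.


A = pi*(2.56/2)^2 = 5.147185
v = 6.76 / 5.147185 = 1.313339 mm/s


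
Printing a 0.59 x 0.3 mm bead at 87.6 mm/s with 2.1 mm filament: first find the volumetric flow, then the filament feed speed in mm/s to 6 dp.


Q = 0.59 * 0.3 * 87.6 = 15.5052 mm^3/s
A_fil = pi*(2.1/2)^2 = 3.4636059 mm^2
v_feed = 15.5052 / 3.4636059 = 4.476606 mm/s


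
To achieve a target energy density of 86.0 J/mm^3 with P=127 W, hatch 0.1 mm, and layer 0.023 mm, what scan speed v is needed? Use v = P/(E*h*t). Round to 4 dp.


v = 127 / (86.0*0.1*0.023) = 642.0627 mm/s


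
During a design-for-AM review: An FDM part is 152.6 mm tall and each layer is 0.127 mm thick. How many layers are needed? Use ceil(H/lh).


Layers = ceil(152.6/0.127) = 1202


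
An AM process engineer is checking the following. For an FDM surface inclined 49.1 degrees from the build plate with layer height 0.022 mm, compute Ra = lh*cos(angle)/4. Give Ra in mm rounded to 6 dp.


Ra = 0.022 * cos(49.1) / 4 = 0.003601 mm


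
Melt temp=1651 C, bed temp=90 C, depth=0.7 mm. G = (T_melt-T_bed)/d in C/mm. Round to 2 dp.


G = (1651-90)/0.7 = 2230.0 C/mm


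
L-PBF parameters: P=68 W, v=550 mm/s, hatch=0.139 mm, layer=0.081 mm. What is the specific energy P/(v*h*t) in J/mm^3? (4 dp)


Build rate = 550 * 0.139 * 0.081 = 6.19245 mm^3/s
SE = 68 / 6.19245 = 10.9811 J/mm^3


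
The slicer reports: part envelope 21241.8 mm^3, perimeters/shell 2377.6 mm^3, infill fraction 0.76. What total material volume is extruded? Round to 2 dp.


V_infill = (21241.8 - 2377.6) * 0.76 = 14336.79
V_total = 2377.6 + 14336.79 = 16714.39 mm^3


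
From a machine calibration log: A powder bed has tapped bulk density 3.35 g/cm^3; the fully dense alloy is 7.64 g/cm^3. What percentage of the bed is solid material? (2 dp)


Packing = (3.35/7.64)*100 = 43.85 %


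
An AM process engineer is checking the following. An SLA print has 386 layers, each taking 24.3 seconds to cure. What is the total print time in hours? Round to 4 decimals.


t = 386 * 24.3 / 3600 = 2.6055 hrs


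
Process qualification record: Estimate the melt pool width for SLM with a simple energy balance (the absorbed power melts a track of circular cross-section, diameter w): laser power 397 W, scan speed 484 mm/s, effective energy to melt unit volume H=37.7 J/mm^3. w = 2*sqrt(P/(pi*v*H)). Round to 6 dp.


w = 2*sqrt(397/(pi*484*37.7)) = 0.16644 mm


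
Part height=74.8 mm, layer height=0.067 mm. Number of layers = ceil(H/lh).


Layers = ceil(74.8/0.067) = 1117


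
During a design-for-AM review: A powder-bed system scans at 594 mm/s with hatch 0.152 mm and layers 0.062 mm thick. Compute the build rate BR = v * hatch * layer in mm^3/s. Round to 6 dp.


Rate = 594 * 0.152 * 0.062 = 5.597856 mm^3/s


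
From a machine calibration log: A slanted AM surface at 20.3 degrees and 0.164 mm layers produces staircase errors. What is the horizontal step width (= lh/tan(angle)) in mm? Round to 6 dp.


step = 0.164 / tan(20.3) = 0.44335 mm


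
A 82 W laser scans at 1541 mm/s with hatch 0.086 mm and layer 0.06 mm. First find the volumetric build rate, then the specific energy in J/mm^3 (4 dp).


Build rate = 1541 * 0.086 * 0.06 = 7.95156 mm^3/s
SE = 82 / 7.95156 = 10.3124 J/mm^3


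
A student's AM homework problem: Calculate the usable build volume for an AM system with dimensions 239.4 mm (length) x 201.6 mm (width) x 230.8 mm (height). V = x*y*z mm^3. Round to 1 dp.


V = 239.4 * 201.6 * 230.8 = 11139109.6 mm^3


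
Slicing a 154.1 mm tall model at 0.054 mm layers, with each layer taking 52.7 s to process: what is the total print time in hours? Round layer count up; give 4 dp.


Layers = ceil(154.1/0.054) = 2854
t = 2854 * 52.7 / 3600 = 41.7794 hrs


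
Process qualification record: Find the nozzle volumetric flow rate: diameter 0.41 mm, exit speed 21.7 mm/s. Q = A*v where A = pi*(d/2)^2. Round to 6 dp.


A = pi*(0.41/2)^2 = 0.13202543 mm^2
Q = 0.13202543 * 21.7 = 2.864952 mm^3/s


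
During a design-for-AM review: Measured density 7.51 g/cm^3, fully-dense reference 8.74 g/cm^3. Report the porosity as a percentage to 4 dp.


Porosity = (1-7.51/8.74)*100 = 14.0732 %


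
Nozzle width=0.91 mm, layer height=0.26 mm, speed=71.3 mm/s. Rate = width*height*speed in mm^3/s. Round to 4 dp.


Rate = 0.91 * 0.26 * 71.3 = 16.8696 mm^3/s


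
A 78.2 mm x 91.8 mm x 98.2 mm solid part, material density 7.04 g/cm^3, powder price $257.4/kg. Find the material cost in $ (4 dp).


V = 78.2 * 91.8 * 98.2 = 704954.232 mm^3 = 704.954232 cm^3
Mass = 704.954232 * 7.04 / 1000 = 4.96287779 kg
Cost = 4.96287779 * 257.4 = 1277.4447 $


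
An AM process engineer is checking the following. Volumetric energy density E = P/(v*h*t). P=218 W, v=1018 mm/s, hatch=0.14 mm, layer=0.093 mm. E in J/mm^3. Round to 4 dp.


E = 218 / (1018*0.14*0.093) = 16.4474 J/mm^3


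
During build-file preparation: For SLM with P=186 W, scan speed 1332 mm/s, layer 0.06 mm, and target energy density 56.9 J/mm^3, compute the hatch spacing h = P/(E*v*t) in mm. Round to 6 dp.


h = 186 / (56.9*1332*0.06) = 0.040902 mm


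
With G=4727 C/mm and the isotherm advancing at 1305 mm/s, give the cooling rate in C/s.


CR = 4727 * 1305 = 6168735 C/s


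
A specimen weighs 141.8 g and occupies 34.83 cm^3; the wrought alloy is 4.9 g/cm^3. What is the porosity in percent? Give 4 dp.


rho_part = 141.8 / 34.83 = 4.07120299 g/cm^3
Porosity = (1 - 4.07120299/4.9)*100 = 16.9142 %


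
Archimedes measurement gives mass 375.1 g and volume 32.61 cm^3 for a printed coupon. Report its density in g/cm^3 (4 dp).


rho = 375.1 / 32.61 = 11.5026 g/cm^3


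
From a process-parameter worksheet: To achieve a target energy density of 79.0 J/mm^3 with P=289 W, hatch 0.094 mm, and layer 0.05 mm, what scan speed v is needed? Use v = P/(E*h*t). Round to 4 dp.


v = 289 / (79.0*0.094*0.05) = 778.3464 mm/s


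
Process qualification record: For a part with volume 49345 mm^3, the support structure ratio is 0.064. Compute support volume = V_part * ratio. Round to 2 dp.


V_support = 49345 * 0.064 = 3158.08 mm^3


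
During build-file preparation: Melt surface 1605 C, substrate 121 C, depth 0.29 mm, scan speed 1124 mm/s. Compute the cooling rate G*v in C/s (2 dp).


G = (1605-121)/0.29 = 5117.24137931 C/mm
CR = 5117.24137931 * 1124 = 5751779.31 C/s


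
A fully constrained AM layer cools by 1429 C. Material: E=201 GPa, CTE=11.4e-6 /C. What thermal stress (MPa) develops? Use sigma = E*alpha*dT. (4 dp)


sigma = 201*1000 * 11.4e-6 * 1429 = 3274.4106 MPa


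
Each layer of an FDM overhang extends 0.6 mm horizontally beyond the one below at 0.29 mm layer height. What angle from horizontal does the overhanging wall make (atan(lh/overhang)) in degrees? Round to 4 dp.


angle = atan(0.29/0.6) = 25.796 degrees


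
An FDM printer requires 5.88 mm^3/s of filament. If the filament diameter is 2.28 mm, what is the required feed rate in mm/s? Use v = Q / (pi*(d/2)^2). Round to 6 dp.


A = pi*(2.28/2)^2 = 4.082814
v = 5.88 / 4.082814 = 1.440183 mm/s


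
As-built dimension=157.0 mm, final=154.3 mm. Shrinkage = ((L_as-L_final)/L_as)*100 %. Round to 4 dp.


Shrinkage = ((157.0-154.3)/157.0)*100 = 1.7197 %


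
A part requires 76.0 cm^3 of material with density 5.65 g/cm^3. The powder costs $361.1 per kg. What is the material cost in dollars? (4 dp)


Mass = 76.0*5.65/1000 = 0.4294 kg
Cost = 0.4294 * 361.1 = 155.0563 $


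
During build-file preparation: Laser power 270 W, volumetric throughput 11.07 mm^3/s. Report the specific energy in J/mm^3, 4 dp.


SE = 270 / 11.07 = 24.3902 J/mm^3


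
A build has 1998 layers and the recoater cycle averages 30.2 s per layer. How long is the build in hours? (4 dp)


t = 1998 * 30.2 / 3600 = 16.761 hrs


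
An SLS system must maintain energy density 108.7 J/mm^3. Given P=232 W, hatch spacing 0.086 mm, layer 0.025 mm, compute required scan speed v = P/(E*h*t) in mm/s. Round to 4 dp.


v = 232 / (108.7*0.086*0.025) = 992.7045 mm/s


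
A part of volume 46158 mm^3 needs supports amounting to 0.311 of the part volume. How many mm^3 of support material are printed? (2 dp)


V_support = 46158 * 0.311 = 14355.14 mm^3


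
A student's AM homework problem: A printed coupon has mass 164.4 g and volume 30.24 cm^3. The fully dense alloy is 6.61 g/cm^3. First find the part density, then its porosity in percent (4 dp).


rho_part = 164.4 / 30.24 = 5.43650794 g/cm^3
Porosity = (1 - 5.43650794/6.61)*100 = 17.7533 %


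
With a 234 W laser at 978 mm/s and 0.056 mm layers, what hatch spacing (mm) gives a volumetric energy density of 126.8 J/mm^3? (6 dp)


h = 234 / (126.8*978*0.056) = 0.033695 mm


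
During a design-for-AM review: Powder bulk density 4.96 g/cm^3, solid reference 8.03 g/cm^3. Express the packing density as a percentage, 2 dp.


Packing = (4.96/8.03)*100 = 61.77 %


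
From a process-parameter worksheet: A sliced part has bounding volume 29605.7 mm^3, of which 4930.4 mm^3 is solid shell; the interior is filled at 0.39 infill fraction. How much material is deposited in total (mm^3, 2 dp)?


V_infill = (29605.7 - 4930.4) * 0.39 = 9623.37
V_total = 4930.4 + 9623.37 = 14553.77 mm^3


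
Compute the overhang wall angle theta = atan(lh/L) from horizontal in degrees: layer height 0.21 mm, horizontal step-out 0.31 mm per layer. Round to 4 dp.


angle = atan(0.21/0.31) = 34.1145 degrees


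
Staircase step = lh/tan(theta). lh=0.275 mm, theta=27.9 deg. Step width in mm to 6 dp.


step = 0.275 / tan(27.9) = 0.519385 mm


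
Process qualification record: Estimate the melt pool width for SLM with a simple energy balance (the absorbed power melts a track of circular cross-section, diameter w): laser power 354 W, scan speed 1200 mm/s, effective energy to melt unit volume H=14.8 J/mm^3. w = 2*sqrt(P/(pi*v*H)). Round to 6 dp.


w = 2*sqrt(354/(pi*1200*14.8)) = 0.159307 mm


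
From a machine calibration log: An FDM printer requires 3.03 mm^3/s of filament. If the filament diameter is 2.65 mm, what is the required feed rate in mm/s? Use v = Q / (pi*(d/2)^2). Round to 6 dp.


A = pi*(2.65/2)^2 = 5.515459
v = 3.03 / 5.515459 = 0.549365 mm/s


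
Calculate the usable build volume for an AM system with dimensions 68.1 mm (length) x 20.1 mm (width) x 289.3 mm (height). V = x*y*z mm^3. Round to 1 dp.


V = 68.1 * 20.1 * 289.3 = 395996.7 mm^3


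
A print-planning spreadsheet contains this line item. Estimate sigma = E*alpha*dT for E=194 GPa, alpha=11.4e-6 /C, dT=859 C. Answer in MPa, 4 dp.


sigma = 194*1000 * 11.4e-6 * 859 = 1899.7644 MPa


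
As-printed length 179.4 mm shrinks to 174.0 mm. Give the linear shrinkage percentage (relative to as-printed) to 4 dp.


Shrinkage = ((179.4-174.0)/179.4)*100 = 3.01 %


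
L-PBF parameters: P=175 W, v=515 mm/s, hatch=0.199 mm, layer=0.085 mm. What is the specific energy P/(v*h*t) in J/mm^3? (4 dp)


Build rate = 515 * 0.199 * 0.085 = 8.711225 mm^3/s
SE = 175 / 8.711225 = 20.089 J/mm^3


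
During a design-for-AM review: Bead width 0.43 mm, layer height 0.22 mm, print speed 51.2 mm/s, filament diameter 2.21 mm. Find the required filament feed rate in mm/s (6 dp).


Q = 0.43 * 0.22 * 51.2 = 4.84352 mm^3/s
A_fil = pi*(2.21/2)^2 = 3.83596317 mm^2
v_feed = 4.84352 / 3.83596317 = 1.262661 mm/s


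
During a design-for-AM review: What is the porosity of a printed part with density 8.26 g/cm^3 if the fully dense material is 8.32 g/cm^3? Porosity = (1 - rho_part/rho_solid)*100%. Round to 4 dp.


Porosity = (1-8.26/8.32)*100 = 0.7212 %


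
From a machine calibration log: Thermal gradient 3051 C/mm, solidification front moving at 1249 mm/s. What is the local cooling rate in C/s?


CR = 3051 * 1249 = 3810699 C/s


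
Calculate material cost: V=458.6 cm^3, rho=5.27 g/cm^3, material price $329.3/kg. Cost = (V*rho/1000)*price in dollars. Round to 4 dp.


Mass = 458.6*5.27/1000 = 2.416822 kg
Cost = 2.416822 * 329.3 = 795.8595 $


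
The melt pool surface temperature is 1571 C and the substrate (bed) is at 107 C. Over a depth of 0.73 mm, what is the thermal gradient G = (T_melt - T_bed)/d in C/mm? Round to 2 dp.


G = (1571-107)/0.73 = 2005.48 C/mm


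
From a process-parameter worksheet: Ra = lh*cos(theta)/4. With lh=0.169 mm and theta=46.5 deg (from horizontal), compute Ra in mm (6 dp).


Ra = 0.169 * cos(46.5) / 4 = 0.029083 mm


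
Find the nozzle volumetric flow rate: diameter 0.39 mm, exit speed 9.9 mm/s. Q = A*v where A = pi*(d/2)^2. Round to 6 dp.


A = pi*(0.39/2)^2 = 0.11945906 mm^2
Q = 0.11945906 * 9.9 = 1.182645 mm^3/s


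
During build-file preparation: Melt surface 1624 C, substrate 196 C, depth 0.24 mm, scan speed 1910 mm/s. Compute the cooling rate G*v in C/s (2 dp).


G = (1624-196)/0.24 = 5950.0 C/mm
CR = 5950.0 * 1910 = 11364500.0 C/s


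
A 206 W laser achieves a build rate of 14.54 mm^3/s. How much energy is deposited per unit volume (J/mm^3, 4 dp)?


SE = 206 / 14.54 = 14.1678 J/mm^3


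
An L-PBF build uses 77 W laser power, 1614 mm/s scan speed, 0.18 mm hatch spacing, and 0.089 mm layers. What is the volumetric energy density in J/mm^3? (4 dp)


E = 77 / (1614*0.18*0.089) = 2.978 J/mm^3


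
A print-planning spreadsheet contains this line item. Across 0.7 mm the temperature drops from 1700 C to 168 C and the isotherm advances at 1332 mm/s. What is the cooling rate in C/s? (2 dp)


G = (1700-168)/0.7 = 2188.57142857 C/mm
CR = 2188.57142857 * 1332 = 2915177.14 C/s


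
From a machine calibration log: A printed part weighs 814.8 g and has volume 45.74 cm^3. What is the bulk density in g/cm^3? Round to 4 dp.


rho = 814.8 / 45.74 = 17.8137 g/cm^3


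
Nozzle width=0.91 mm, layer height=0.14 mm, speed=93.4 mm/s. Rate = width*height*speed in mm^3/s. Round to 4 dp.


Rate = 0.91 * 0.14 * 93.4 = 11.8992 mm^3/s


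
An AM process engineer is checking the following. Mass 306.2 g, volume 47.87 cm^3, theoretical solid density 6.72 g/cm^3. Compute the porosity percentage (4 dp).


rho_part = 306.2 / 47.87 = 6.3964905 g/cm^3
Porosity = (1 - 6.3964905/6.72)*100 = 4.8141 %


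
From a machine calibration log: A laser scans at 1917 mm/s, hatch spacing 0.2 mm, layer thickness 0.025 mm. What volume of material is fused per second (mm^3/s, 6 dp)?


Rate = 1917 * 0.2 * 0.025 = 9.585 mm^3/s


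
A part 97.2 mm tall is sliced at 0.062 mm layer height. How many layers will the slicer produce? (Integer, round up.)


Layers = ceil(97.2/0.062) = 1568


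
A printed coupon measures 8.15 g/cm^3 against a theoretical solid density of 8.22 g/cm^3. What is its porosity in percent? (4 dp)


Porosity = (1-8.15/8.22)*100 = 0.8516 %


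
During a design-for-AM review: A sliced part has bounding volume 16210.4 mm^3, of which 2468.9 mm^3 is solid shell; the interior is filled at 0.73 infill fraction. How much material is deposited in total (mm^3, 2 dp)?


V_infill = (16210.4 - 2468.9) * 0.73 = 10031.3
V_total = 2468.9 + 10031.3 = 12500.2 mm^3


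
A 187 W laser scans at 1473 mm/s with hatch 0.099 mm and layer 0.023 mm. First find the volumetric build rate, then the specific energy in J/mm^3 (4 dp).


Build rate = 1473 * 0.099 * 0.023 = 3.354021 mm^3/s
SE = 187 / 3.354021 = 55.754 J/mm^3


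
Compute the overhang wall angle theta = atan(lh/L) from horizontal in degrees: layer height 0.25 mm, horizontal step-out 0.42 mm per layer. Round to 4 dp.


angle = atan(0.25/0.42) = 30.7627 degrees


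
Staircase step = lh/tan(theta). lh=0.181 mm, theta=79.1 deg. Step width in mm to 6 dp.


step = 0.181 / tan(79.1) = 0.034855 mm


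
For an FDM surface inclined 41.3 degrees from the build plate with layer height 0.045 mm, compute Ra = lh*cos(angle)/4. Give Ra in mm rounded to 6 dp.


Ra = 0.045 * cos(41.3) / 4 = 0.008452 mm


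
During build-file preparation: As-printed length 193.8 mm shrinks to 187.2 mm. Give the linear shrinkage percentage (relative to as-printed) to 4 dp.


Shrinkage = ((193.8-187.2)/193.8)*100 = 3.4056 %


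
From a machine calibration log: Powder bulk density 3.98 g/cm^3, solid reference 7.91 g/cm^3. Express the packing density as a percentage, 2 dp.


Packing = (3.98/7.91)*100 = 50.32 %


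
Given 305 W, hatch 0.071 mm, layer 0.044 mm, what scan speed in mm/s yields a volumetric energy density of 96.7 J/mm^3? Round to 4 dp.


v = 305 / (96.7*0.071*0.044) = 1009.6302 mm/s


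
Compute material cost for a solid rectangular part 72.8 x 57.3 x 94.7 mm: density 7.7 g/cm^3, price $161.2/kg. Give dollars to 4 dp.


V = 72.8 * 57.3 * 94.7 = 395035.368 mm^3 = 395.035368 cm^3
Mass = 395.035368 * 7.7 / 1000 = 3.04177233 kg
Cost = 3.04177233 * 161.2 = 490.3337 $


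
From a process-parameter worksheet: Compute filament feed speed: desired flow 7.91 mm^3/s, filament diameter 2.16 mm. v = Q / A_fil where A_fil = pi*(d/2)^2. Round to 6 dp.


A = pi*(2.16/2)^2 = 3.664354
v = 7.91 / 3.664354 = 2.158634 mm/s


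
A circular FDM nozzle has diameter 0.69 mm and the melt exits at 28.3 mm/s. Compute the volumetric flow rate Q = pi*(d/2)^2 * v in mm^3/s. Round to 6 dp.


A = pi*(0.69/2)^2 = 0.37392807 mm^2
Q = 0.37392807 * 28.3 = 10.582164 mm^3/s


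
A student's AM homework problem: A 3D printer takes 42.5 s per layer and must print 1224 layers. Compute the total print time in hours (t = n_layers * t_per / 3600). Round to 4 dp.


t = 1224 * 42.5 / 3600 = 14.45 hrs


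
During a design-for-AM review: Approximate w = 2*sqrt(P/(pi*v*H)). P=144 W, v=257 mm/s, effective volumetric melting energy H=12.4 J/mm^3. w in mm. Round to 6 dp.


w = 2*sqrt(144/(pi*257*12.4)) = 0.239861 mm


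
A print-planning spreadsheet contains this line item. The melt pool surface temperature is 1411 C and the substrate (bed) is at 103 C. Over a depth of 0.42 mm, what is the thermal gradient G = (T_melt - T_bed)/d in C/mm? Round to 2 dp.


G = (1411-103)/0.42 = 3114.29 C/mm


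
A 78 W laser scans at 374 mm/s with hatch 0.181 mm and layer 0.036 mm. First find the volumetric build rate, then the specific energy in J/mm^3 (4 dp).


Build rate = 374 * 0.181 * 0.036 = 2.436984 mm^3/s
SE = 78 / 2.436984 = 32.0068 J/mm^3


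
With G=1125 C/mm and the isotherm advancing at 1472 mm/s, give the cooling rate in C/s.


CR = 1125 * 1472 = 1656000 C/s


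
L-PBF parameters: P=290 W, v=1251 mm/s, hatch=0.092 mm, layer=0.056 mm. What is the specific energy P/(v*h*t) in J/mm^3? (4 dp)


Build rate = 1251 * 0.092 * 0.056 = 6.445152 mm^3/s
SE = 290 / 6.445152 = 44.9951 J/mm^3


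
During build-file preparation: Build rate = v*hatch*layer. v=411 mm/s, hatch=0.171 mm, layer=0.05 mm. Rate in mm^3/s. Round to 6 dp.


Rate = 411 * 0.171 * 0.05 = 3.51405 mm^3/s


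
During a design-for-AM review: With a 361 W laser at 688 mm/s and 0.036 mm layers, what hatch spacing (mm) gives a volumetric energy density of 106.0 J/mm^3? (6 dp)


h = 361 / (106.0*688*0.036) = 0.137502 mm


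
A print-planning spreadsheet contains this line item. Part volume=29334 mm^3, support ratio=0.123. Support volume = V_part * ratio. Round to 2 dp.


V_support = 29334 * 0.123 = 3608.08 mm^3


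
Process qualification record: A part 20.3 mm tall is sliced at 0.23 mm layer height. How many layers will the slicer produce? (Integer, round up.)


Layers = ceil(20.3/0.23) = 89


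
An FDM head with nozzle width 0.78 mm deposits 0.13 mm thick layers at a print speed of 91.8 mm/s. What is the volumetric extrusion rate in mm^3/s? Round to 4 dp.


Rate = 0.78 * 0.13 * 91.8 = 9.3085 mm^3/s


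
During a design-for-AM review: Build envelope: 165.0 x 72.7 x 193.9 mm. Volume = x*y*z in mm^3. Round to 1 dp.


V = 165.0 * 72.7 * 193.9 = 2325927.5 mm^3


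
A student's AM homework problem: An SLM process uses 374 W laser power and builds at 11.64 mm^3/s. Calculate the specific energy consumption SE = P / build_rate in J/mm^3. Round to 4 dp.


SE = 374 / 11.64 = 32.1306 J/mm^3


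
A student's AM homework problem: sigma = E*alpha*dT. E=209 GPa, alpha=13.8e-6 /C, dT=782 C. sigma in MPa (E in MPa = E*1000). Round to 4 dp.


sigma = 209*1000 * 13.8e-6 * 782 = 2255.4444 MPa


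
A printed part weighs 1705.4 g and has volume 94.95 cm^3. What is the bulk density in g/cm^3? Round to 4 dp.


rho = 1705.4 / 94.95 = 17.961 g/cm^3


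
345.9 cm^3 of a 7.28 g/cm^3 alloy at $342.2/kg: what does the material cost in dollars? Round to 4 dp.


Mass = 345.9*7.28/1000 = 2.518152 kg
Cost = 2.518152 * 342.2 = 861.7116 $


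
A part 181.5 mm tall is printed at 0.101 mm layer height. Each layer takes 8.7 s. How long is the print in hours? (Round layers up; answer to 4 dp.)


Layers = ceil(181.5/0.101) = 1798
t = 1798 * 8.7 / 3600 = 4.3452 hrs


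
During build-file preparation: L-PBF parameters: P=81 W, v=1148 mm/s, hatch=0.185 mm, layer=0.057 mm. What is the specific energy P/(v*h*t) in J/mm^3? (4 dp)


Build rate = 1148 * 0.185 * 0.057 = 12.10566 mm^3/s
SE = 81 / 12.10566 = 6.6911 J/mm^3


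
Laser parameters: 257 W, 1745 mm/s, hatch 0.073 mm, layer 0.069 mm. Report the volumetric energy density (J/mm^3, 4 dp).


E = 257 / (1745*0.073*0.069) = 29.2392 J/mm^3


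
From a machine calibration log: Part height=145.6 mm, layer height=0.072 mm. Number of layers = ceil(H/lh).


Layers = ceil(145.6/0.072) = 2023


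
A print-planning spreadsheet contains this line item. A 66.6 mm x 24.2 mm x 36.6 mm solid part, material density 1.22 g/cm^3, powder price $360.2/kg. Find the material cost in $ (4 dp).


V = 66.6 * 24.2 * 36.6 = 58988.952 mm^3 = 58.988952 cm^3
Mass = 58.988952 * 1.22 / 1000 = 0.07196652 kg
Cost = 0.07196652 * 360.2 = 25.9223 $


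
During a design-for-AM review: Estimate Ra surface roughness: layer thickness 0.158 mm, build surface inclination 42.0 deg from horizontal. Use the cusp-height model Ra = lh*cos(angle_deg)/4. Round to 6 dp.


Ra = 0.158 * cos(42.0) / 4 = 0.029354 mm


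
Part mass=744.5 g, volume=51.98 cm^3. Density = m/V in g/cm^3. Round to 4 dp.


rho = 744.5 / 51.98 = 14.3228 g/cm^3


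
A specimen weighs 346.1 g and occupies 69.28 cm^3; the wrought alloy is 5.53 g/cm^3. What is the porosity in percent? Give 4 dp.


rho_part = 346.1 / 69.28 = 4.99566975 g/cm^3
Porosity = (1 - 4.99566975/5.53)*100 = 9.6624 %


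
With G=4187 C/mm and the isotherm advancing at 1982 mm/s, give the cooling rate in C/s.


CR = 4187 * 1982 = 8298634 C/s


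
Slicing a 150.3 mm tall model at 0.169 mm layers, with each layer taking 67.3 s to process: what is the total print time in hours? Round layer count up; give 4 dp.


Layers = ceil(150.3/0.169) = 890
t = 890 * 67.3 / 3600 = 16.6381 hrs


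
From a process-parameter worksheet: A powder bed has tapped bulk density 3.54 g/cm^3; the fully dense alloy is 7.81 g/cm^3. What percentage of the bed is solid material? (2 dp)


Packing = (3.54/7.81)*100 = 45.33 %


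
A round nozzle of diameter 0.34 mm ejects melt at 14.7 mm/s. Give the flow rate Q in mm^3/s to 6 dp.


A = pi*(0.34/2)^2 = 0.09079203 mm^2
Q = 0.09079203 * 14.7 = 1.334643 mm^3/s


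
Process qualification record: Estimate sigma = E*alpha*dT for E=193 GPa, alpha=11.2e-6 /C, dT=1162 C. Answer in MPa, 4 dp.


sigma = 193*1000 * 11.2e-6 * 1162 = 2511.7792 MPa


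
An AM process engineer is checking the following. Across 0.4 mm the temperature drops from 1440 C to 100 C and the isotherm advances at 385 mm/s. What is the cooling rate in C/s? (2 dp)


G = (1440-100)/0.4 = 3350.0 C/mm
CR = 3350.0 * 385 = 1289750.0 C/s


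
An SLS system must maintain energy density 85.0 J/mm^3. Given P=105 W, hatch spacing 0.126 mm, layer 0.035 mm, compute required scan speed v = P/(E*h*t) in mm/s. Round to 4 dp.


v = 105 / (85.0*0.126*0.035) = 280.112 mm/s


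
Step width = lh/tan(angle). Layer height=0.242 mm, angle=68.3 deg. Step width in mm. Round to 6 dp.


step = 0.242 / tan(68.3) = 0.096303 mm


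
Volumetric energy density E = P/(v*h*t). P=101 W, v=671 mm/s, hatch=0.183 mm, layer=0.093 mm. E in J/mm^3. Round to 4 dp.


E = 101 / (671*0.183*0.093) = 8.8443 J/mm^3


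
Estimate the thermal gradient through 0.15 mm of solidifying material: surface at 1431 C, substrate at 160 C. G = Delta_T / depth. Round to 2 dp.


G = (1431-160)/0.15 = 8473.33 C/mm


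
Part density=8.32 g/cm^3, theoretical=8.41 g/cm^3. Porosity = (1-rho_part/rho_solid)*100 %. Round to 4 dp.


Porosity = (1-8.32/8.41)*100 = 1.0702 %


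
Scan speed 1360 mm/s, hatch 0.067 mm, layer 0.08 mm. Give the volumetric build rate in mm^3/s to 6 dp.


Rate = 1360 * 0.067 * 0.08 = 7.2896 mm^3/s


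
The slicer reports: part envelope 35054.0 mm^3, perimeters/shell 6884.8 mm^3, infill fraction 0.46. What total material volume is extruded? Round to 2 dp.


V_infill = (35054.0 - 6884.8) * 0.46 = 12957.83
V_total = 6884.8 + 12957.83 = 19842.63 mm^3


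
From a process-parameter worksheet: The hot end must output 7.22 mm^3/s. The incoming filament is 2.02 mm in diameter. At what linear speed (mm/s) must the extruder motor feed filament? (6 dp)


A = pi*(2.02/2)^2 = 3.204739
v = 7.22 / 3.204739 = 2.252914 mm/s


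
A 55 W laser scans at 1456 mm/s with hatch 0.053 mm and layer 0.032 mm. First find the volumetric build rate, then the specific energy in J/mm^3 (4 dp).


Build rate = 1456 * 0.053 * 0.032 = 2.469376 mm^3/s
SE = 55 / 2.469376 = 22.2728 J/mm^3


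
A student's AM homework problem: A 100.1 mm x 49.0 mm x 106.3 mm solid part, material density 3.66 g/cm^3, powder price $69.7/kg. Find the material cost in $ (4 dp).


V = 100.1 * 49.0 * 106.3 = 521390.87 mm^3 = 521.39087 cm^3
Mass = 521.39087 * 3.66 / 1000 = 1.90829058 kg
Cost = 1.90829058 * 69.7 = 133.0079 $


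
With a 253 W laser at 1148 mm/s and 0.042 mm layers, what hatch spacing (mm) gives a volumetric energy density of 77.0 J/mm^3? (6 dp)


h = 253 / (77.0*1148*0.042) = 0.068146 mm


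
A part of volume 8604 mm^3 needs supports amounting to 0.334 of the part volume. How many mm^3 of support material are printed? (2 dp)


V_support = 8604 * 0.334 = 2873.74 mm^3


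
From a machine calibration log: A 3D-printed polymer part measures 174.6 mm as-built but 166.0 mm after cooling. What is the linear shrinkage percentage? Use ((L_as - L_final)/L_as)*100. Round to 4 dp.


Shrinkage = ((174.6-166.0)/174.6)*100 = 4.9255 %


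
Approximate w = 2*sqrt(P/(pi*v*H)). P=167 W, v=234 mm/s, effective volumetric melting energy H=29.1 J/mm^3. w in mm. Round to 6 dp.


w = 2*sqrt(167/(pi*234*29.1)) = 0.176709 mm


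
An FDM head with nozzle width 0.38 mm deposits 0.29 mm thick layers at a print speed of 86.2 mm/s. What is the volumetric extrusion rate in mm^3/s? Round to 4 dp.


Rate = 0.38 * 0.29 * 86.2 = 9.4992 mm^3/s


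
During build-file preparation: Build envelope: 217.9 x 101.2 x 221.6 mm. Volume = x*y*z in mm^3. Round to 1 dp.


V = 217.9 * 101.2 * 221.6 = 4886608.0 mm^3


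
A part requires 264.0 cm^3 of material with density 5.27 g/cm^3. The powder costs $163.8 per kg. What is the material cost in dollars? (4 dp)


Mass = 264.0*5.27/1000 = 1.39128 kg
Cost = 1.39128 * 163.8 = 227.8917 $


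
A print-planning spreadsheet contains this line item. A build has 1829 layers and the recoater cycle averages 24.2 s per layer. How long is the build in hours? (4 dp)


t = 1829 * 24.2 / 3600 = 12.2949 hrs


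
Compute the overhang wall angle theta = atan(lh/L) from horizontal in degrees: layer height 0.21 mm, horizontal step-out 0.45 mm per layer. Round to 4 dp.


angle = atan(0.21/0.45) = 25.0169 degrees


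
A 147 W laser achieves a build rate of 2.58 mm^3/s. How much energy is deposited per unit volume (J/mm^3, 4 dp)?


SE = 147 / 2.58 = 56.9767 J/mm^3


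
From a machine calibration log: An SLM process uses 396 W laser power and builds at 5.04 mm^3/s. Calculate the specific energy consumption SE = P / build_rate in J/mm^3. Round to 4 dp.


SE = 396 / 5.04 = 78.5714 J/mm^3


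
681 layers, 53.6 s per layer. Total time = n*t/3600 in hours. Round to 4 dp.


t = 681 * 53.6 / 3600 = 10.1393 hrs


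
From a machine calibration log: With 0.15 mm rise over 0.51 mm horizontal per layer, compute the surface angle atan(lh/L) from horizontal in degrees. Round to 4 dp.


angle = atan(0.15/0.51) = 16.3895 degrees


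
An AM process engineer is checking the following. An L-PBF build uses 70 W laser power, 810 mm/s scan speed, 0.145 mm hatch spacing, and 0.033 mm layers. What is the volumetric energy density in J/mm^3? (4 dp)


E = 70 / (810*0.145*0.033) = 18.0606 J/mm^3


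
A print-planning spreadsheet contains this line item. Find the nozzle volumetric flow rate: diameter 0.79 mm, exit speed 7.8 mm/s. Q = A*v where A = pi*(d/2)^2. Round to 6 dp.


A = pi*(0.79/2)^2 = 0.49016699 mm^2
Q = 0.49016699 * 7.8 = 3.823303 mm^3/s


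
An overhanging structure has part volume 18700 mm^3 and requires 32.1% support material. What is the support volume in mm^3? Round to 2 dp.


V_support = 18700 * 0.321 = 6002.7 mm^3


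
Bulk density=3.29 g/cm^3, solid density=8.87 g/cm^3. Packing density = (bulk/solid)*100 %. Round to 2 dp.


Packing = (3.29/8.87)*100 = 37.09 %


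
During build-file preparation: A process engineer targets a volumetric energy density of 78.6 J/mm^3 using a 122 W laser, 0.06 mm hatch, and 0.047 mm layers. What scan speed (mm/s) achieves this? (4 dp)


v = 122 / (78.6*0.06*0.047) = 550.4124 mm/s


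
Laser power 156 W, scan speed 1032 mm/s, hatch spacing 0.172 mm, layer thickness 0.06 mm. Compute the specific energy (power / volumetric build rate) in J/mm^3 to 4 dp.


Build rate = 1032 * 0.172 * 0.06 = 10.65024 mm^3/s
SE = 156 / 10.65024 = 14.6476 J/mm^3


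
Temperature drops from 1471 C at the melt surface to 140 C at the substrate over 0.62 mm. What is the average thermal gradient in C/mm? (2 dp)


G = (1471-140)/0.62 = 2146.77 C/mm


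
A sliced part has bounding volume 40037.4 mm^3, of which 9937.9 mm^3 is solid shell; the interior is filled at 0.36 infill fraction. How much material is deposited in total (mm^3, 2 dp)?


V_infill = (40037.4 - 9937.9) * 0.36 = 10835.82
V_total = 9937.9 + 10835.82 = 20773.72 mm^3


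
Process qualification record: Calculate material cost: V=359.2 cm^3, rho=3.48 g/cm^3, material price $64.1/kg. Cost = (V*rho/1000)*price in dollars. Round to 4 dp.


Mass = 359.2*3.48/1000 = 1.250016 kg
Cost = 1.250016 * 64.1 = 80.126 $


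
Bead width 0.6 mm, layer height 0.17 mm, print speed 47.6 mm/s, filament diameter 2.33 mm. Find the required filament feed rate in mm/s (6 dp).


Q = 0.6 * 0.17 * 47.6 = 4.8552 mm^3/s
A_fil = pi*(2.33/2)^2 = 4.26384809 mm^2
v_feed = 4.8552 / 4.26384809 = 1.13869 mm/s


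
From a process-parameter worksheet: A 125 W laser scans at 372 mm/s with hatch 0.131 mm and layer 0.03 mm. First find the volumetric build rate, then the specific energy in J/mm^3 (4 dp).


Build rate = 372 * 0.131 * 0.03 = 1.46196 mm^3/s
SE = 125 / 1.46196 = 85.5017 J/mm^3


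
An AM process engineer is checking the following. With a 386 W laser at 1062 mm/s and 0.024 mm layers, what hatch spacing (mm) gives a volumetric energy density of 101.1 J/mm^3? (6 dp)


h = 386 / (101.1*1062*0.024) = 0.149796 mm


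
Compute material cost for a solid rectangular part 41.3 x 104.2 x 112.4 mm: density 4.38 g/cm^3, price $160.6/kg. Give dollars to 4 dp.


V = 41.3 * 104.2 * 112.4 = 483708.904 mm^3 = 483.708904 cm^3
Mass = 483.708904 * 4.38 / 1000 = 2.118645 kg
Cost = 2.118645 * 160.6 = 340.2544 $


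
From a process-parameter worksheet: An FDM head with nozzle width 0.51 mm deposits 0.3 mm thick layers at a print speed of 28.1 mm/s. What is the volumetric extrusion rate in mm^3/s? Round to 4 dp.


Rate = 0.51 * 0.3 * 28.1 = 4.2993 mm^3/s


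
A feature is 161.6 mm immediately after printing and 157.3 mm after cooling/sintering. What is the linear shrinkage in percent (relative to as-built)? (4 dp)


Shrinkage = ((161.6-157.3)/161.6)*100 = 2.6609 %


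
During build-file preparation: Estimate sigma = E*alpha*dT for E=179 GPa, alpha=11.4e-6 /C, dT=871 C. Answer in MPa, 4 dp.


sigma = 179*1000 * 11.4e-6 * 871 = 1777.3626 MPa


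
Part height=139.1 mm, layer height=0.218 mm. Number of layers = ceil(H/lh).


Layers = ceil(139.1/0.218) = 639


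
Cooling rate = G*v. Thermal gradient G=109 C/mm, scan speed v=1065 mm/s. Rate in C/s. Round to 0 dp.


CR = 109 * 1065 = 116085 C/s


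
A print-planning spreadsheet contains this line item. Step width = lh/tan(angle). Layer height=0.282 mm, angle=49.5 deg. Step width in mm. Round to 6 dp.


step = 0.282 / tan(49.5) = 0.240851 mm


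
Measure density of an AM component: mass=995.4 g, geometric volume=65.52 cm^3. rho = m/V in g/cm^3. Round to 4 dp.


rho = 995.4 / 65.52 = 15.1923 g/cm^3


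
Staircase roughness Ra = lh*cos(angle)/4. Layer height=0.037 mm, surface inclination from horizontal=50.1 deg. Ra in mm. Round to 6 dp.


Ra = 0.037 * cos(50.1) / 4 = 0.005933 mm


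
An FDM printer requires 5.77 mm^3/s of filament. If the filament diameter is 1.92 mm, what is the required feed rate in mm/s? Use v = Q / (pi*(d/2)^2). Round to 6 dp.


A = pi*(1.92/2)^2 = 2.895292
v = 5.77 / 2.895292 = 1.992891 mm/s


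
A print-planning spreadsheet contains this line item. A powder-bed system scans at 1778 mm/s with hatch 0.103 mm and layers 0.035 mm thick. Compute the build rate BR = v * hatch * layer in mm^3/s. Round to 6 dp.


Rate = 1778 * 0.103 * 0.035 = 6.40969 mm^3/s


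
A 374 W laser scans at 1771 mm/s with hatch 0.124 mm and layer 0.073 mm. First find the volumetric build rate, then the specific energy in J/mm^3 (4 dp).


Build rate = 1771 * 0.124 * 0.073 = 16.031092 mm^3/s
SE = 374 / 16.031092 = 23.3297 J/mm^3
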